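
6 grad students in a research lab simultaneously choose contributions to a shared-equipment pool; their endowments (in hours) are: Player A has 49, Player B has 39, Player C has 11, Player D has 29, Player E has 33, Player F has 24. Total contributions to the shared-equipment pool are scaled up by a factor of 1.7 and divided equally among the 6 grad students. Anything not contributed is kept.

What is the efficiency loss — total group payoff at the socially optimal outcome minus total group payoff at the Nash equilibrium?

The private return per contributed unit is 1.7/6 = 0.2833 < 1 for every player regardless of endowment, so the Nash equilibrium is zero contribution and the group total is Σ E_j = 49 + 39 + 11 + 29 + 33 + 24 = 185.
Each contributed unit returns 1.700 to the group, so the social optimum is full contribution by everyone: group total = 1.700 × 185 = 314.50.
Efficiency loss = (1.700 − 1) × 185 = 129.50.

129.50 hours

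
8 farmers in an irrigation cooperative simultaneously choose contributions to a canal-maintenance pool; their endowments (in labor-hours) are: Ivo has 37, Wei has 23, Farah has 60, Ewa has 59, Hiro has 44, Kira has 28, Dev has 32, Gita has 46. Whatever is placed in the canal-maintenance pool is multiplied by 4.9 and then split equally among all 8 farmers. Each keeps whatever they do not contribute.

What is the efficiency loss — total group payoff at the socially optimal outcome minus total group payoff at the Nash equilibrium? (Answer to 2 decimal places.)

The private return per contributed unit is 4.9/8 = 0.6125 < 1 for every player regardless of endowment, so the Nash equilibrium is zero contribution and the group total is Σ E_j = 37 + 23 + 60 + 59 + 44 + 28 + 32 + 46 = 329.
Each contributed unit returns 4.900 to the group, so the social optimum is full contribution by everyone: group total = 4.900 × 329 = 1612.10.
Efficiency loss = (4.900 − 1) × 329 = 1283.10.

1283.10 labor-hours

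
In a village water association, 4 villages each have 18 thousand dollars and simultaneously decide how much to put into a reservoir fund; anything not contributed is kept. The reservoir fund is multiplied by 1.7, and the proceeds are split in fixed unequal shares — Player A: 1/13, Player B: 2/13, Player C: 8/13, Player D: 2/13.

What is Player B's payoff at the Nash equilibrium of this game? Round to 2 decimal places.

22.71 thousand dollars

Each unit j contributes comes back to j as 1.7 × (j's share), so j prefers to contribute only if that share exceeds 1/1.7 = 0.5882; otherwise keeping the unit dominates.
Player C alone (share 8/13) is above the threshold, contributing 18; the remaining 3 contribute 0. Total contributed: 18.
Player B keeps 18 and receives 1.7 × 18 × 2/13 = 4.71 from the reservoir fund, for a payoff of 22.71.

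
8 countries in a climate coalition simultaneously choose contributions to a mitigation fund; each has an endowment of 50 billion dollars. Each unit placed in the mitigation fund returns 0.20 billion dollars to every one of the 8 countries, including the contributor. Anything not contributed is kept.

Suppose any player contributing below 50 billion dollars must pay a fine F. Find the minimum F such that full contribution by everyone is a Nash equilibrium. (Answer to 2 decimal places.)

Given the others contribute fully, the best deviation is to contribute 0 (any partial contribution still incurs the fine and gives up units whose private return 0.20 is below 1).
Deviating from 50 to 0 saves 50 billion dollars but forfeits the deviator's share of the drop in the mitigation fund: 0.20 × 50 = 10.00.
So the deviation gain is 50 − 10.00 = 40.00, and the fine must be at least 40.00 billion dollars to wipe it out.

40.00 billion dollars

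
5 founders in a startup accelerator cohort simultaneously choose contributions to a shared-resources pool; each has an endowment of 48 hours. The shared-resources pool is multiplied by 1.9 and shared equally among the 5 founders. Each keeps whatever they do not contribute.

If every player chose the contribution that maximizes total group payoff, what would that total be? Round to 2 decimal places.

Each contributed unit returns 1.900 to the group as a whole (0.3800 to each of 5 players), which exceeds 1, so the social optimum is full contribution: group total = 1.900 × 240 = 456.00.

456.00 hours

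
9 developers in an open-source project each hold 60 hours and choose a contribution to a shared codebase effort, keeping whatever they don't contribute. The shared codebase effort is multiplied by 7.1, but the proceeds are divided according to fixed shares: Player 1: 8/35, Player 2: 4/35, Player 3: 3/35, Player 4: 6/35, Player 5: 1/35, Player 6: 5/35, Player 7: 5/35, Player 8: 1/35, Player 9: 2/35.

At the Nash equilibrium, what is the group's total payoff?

2004.00 hours

Each unit j contributes comes back to j as 7.1 × (j's share), so j prefers to contribute only if that share exceeds 1/7.1 = 0.1408; otherwise keeping the unit dominates.
Player 1, Player 4, Player 6 and Player 7 are above the threshold, contributing 60 each; the remaining 5 contribute 0. Total contributed: 240.
The shared codebase effort pays out 7.1 × 240 = 1704.00 in total (split across the unequal shares, but the aggregate is all that matters for the group sum).
The 5 free-riders keep 60 each, adding 300. Group total = 300 + 1704.00 = 2004.00.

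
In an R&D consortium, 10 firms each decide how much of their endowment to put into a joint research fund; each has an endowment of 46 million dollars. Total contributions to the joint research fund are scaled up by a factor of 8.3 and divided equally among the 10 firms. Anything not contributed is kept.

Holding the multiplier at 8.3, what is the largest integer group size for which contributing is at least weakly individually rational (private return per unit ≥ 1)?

Private return per unit is 8.3/(group size), which is ≥ 1 whenever the group size is ≤ 8.3.
The largest such integer is 8.

8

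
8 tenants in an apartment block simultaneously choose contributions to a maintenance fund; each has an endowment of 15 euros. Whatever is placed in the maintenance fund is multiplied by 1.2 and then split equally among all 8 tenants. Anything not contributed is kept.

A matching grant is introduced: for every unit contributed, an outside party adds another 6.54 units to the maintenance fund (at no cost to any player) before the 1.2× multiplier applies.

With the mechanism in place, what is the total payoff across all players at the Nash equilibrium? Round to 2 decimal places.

The effective private return per unit is now 1.2 × 7.54 / 8 = 1.1310 > 1, so every player's dominant strategy flips to full contribution.
So the Nash equilibrium is full contribution by all 8; the group earns 1.2 × 7.54 × 120 = 1085.76.

1085.76 euros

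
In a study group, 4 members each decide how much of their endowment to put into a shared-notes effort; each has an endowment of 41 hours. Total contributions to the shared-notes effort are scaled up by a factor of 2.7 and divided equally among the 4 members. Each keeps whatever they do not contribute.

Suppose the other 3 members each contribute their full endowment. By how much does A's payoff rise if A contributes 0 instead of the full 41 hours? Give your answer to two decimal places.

Switching from a contribution of 41 to 0 lets A keep an extra 41 hours, but lowers the shared-notes effort by 41, which costs A their own share of that drop: 2.7/4 × 41 = 27.67.
Net gain = 41 − 27.67 = 13.33. The private return per contributed unit (0.6750) is below 1, so free-riding is indeed the best response regardless of what the others do.

13.33 hours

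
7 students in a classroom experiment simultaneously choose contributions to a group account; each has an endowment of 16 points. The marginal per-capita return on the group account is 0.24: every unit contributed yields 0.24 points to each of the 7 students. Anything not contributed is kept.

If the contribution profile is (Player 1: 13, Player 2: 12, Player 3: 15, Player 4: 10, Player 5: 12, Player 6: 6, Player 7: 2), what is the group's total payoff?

159.60 points

Total contributed: 13 + 12 + 15 + 10 + 12 + 6 + 2 = 70; total kept: 7 × 16 − 70 = 42.
The group account pays out 0.24 × 7 × 70 = 117.60 in aggregate.
Group total = 42 + 117.60 = 159.60.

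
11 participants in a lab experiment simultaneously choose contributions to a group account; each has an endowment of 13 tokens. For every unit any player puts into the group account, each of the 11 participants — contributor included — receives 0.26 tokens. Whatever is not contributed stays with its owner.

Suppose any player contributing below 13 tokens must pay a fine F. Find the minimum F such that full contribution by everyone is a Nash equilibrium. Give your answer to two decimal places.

9.62 tokens

Given the others contribute fully, the best deviation is to contribute 0 (any partial contribution still incurs the fine and gives up units whose private return 0.26 is below 1).
Deviating from 13 to 0 saves 13 tokens but forfeits the deviator's share of the drop in the group account: 0.26 × 13 = 3.38.
So the deviation gain is 13 − 3.38 = 9.62, and the fine must be at least 9.62 tokens to wipe it out.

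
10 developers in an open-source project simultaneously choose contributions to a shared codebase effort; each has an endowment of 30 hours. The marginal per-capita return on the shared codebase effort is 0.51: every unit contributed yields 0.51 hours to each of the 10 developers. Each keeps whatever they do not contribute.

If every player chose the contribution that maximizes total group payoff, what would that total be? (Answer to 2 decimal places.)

1530.00 hours

Each contributed unit returns 5.100 to the group as a whole (0.51 to each of 10 players), which exceeds 1, so the social optimum is full contribution: group total = 5.100 × 300 = 1530.00.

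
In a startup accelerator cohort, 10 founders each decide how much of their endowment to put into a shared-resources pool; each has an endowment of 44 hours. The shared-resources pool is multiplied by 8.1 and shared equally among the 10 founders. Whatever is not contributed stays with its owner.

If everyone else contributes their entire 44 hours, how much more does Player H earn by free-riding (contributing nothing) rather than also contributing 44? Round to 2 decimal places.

Switching from a contribution of 44 to 0 lets Player H keep an extra 44 hours, but lowers the shared-resources pool by 44, which costs Player H their own share of that drop: 8.1/10 × 44 = 35.64.
Net gain = 44 − 35.64 = 8.36. The private return per contributed unit (0.8100) is below 1, so free-riding is indeed the best response regardless of what the others do.

8.36 hours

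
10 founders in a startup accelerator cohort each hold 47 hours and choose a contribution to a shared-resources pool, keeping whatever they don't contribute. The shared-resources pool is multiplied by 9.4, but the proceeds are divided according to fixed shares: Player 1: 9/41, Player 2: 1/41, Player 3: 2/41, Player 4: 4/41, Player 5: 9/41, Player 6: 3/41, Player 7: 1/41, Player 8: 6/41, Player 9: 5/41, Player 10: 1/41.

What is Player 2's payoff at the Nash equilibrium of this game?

90.10 hours

For player j, contributing a unit is worthwhile iff 9.4 × (j's share) ≥ 1, i.e. iff j's share is at least 0.1064.
Player 1, Player 5, Player 8 and Player 9 clear that bar, contributing 47 each; the remaining 6 contribute 0. Total contributed: 188.
Player 2 keeps 47 and receives 9.4 × 188 × 1/41 = 43.10 from the shared-resources pool, for a payoff of 90.10.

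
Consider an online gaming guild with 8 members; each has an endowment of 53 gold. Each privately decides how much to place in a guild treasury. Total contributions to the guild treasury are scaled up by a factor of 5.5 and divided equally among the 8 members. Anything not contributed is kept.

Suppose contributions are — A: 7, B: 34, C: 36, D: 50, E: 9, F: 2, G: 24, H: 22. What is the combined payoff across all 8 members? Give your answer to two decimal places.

Total contributed: 7 + 34 + 36 + 50 + 9 + 2 + 24 + 22 = 184; total kept: 8 × 53 − 184 = 240.
The guild treasury pays out 5.5 × 184 = 1012.00 in aggregate.
Group total = 240 + 1012.00 = 1252.00.

1252.00 gold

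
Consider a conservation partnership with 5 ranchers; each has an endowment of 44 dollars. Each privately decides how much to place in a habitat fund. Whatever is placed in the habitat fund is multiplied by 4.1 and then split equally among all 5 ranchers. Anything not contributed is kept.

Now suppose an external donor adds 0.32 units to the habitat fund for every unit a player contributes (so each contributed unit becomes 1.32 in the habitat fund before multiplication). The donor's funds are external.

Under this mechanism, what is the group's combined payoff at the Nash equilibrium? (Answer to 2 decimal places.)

1190.64 dollars

With the mechanism, a contributed unit returns 4.1 × 1.32 / 5 = 1.0824 per unit of net cost to the contributor — now above 1 — so contributing fully is weakly dominant for every player.
So the Nash equilibrium is full contribution by all 5; the group earns 4.1 × 1.32 × 220 = 1190.64.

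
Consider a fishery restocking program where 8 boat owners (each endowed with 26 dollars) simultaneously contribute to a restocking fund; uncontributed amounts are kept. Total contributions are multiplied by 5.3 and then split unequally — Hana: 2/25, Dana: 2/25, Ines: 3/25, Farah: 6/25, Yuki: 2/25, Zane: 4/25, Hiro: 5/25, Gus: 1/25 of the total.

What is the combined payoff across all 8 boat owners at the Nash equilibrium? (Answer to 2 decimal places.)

431.60 dollars

Player j's private return per contributed unit is 5.3 × (j's share). Contributing is weakly dominant for j when that share is at least 1/5.3 = 0.1887, and contributing 0 is dominant otherwise.
The shares above 0.1887 belong to Farah and Hiro, contributing 26 each; the remaining 6 contribute 0. Total contributed: 52.
The restocking fund pays out 5.3 × 52 = 275.60 in total (split across the unequal shares, but the aggregate is all that matters for the group sum).
The 6 free-riders keep 26 each, adding 156. Group total = 156 + 275.60 = 431.60.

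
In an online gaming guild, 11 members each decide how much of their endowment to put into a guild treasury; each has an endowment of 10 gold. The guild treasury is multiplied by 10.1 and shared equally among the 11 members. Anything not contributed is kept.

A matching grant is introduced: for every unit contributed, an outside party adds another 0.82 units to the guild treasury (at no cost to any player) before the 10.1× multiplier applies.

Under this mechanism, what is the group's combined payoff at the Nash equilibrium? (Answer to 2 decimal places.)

Under the mechanism each unit contributed yields 10.1 × 1.82 / 11 = 1.6711 back to its contributor per unit of net cost, which exceeds 1, making full contribution the dominant choice for everyone.
At the Nash equilibrium everyone contributes 10. Group total payoff = 10.1 × 1.82 × 110 = 2022.02.

2022.02 gold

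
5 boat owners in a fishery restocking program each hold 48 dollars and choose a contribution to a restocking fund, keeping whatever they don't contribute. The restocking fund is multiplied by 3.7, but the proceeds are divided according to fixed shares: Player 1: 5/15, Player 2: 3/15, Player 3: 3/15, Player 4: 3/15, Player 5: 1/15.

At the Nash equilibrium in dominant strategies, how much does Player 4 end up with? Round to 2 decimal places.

83.52 dollars

Player j's private return per contributed unit is 3.7 × (j's share). Contributing is weakly dominant for j when that share is at least 1/3.7 = 0.2703, and contributing 0 is dominant otherwise.
The only share above 0.2703 is Player 1's 5/15, contributing 48; the remaining 4 contribute 0. Total contributed: 48.
Player 4 keeps 48 and receives 3.7 × 48 × 3/15 = 35.52 from the restocking fund, for a payoff of 83.52.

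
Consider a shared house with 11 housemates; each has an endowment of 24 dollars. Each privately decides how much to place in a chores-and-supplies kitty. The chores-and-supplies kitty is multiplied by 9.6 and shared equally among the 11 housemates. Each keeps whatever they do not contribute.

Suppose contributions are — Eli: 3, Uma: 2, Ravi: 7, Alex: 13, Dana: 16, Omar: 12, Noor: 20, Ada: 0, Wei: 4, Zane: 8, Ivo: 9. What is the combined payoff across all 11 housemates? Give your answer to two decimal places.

Total contributed: 3 + 2 + 7 + 13 + 16 + 12 + 20 + 0 + 4 + 8 + 9 = 94; total kept: 11 × 24 − 94 = 170.
The chores-and-supplies kitty pays out 9.6 × 94 = 902.40 in aggregate.
Group total = 170 + 902.40 = 1072.40.

1072.40 dollars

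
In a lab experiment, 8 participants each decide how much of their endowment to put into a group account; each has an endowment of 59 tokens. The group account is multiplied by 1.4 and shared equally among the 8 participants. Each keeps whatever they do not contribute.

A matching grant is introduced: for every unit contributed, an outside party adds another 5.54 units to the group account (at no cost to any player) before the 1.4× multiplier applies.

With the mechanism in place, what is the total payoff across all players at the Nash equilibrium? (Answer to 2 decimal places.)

Under the mechanism each unit contributed yields 1.4 × 6.54 / 8 = 1.1445 back to its contributor per unit of net cost, which exceeds 1, making full contribution the dominant choice for everyone.
At the Nash equilibrium everyone contributes 59. Group total payoff = 1.4 × 6.54 × 472 = 4321.63.

4321.63 tokens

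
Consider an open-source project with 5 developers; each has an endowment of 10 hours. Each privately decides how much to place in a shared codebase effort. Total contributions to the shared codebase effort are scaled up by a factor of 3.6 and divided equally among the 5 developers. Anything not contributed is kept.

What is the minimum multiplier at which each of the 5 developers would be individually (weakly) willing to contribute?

A contributed unit returns (multiplier)/5 to its contributor.
This reaches 1 exactly when the multiplier is 5.

5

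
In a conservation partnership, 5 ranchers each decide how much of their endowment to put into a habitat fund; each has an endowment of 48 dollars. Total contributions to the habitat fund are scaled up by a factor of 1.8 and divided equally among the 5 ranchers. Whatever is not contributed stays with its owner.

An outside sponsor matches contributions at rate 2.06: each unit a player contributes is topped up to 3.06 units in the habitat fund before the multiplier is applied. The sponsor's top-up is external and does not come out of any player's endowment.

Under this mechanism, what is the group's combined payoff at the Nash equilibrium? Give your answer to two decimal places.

1321.92 dollars

With the mechanism, a contributed unit returns 1.8 × 3.06 / 5 = 1.1016 per unit of net cost to the contributor — now above 1 — so contributing fully is weakly dominant for every player.
So the Nash equilibrium is full contribution by all 5; the group earns 1.8 × 3.06 × 240 = 1321.92.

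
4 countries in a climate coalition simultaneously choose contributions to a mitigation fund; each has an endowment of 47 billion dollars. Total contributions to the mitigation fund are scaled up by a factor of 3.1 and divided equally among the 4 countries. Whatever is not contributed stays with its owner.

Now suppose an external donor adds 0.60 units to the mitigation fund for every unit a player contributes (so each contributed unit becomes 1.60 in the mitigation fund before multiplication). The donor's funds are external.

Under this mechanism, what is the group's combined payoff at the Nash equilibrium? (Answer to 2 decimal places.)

932.48 billion dollars

With the mechanism, a contributed unit returns 3.1 × 1.60 / 4 = 1.2400 per unit of net cost to the contributor — now above 1 — so contributing fully is weakly dominant for every player.
At the Nash equilibrium everyone contributes 47. Group total payoff = 3.1 × 1.60 × 188 = 932.48.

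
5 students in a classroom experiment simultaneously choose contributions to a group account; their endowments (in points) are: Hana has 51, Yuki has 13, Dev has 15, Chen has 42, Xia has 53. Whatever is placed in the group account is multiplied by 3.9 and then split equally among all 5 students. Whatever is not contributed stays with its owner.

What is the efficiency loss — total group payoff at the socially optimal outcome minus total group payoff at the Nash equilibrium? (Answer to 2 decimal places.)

504.60 points

The private return per contributed unit is 3.9/5 = 0.7800 < 1 for every player regardless of endowment, so the Nash equilibrium is zero contribution and the group total is Σ E_j = 51 + 13 + 15 + 42 + 53 = 174.
Each contributed unit returns 3.900 to the group, so the social optimum is full contribution by everyone: group total = 3.900 × 174 = 678.60.
Efficiency loss = (3.900 − 1) × 174 = 504.60.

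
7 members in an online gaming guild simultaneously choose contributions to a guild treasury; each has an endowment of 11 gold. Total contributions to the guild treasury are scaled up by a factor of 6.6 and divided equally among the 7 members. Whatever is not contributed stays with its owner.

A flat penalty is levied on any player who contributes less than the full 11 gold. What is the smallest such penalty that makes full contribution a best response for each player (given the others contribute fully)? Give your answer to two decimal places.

Given the others contribute fully, the best deviation is to contribute 0 (any partial contribution still incurs the fine and gives up units whose private return 0.9429 is below 1).
Deviating from 11 to 0 saves 11 gold but forfeits the deviator's share of the drop in the guild treasury: 6.6/7 × 11 = 10.37.
So the deviation gain is 11 − 10.37 = 0.63, and the fine must be at least 0.63 gold to wipe it out.

0.63 gold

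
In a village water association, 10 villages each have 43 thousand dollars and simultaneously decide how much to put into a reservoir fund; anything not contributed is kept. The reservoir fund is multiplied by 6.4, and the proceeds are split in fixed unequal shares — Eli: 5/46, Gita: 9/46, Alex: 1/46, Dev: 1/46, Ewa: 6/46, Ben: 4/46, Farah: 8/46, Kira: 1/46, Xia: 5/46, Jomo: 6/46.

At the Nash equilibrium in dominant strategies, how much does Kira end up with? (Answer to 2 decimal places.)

Each unit j contributes comes back to j as 6.4 × (j's share), so j prefers to contribute only if that share exceeds 1/6.4 = 0.1563; otherwise keeping the unit dominates.
The shares above 0.1563 belong to Gita and Farah, contributing 43 each; the remaining 8 contribute 0. Total contributed: 86.
Kira keeps 43 and receives 6.4 × 86 × 1/46 = 11.97 from the reservoir fund, for a payoff of 54.97.

54.97 thousand dollars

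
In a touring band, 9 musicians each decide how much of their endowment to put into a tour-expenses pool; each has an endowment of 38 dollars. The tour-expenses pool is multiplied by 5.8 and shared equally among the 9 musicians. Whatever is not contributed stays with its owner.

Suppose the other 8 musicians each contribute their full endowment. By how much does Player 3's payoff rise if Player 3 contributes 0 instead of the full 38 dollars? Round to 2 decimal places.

13.51 dollars

Switching from a contribution of 38 to 0 lets Player 3 keep an extra 38 dollars, but lowers the tour-expenses pool by 38, which costs Player 3 their own share of that drop: 5.8/9 × 38 = 24.49.
Net gain = 38 − 24.49 = 13.51. The private return per contributed unit (0.6444) is below 1, so free-riding is indeed the best response regardless of what the others do.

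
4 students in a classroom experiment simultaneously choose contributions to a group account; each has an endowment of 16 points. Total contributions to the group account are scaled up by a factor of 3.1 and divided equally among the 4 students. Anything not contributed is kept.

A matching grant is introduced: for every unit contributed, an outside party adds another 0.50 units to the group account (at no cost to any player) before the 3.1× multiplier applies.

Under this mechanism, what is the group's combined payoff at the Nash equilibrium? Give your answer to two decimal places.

Under the mechanism each unit contributed yields 3.1 × 1.50 / 4 = 1.1625 back to its contributor per unit of net cost, which exceeds 1, making full contribution the dominant choice for everyone.
So the Nash equilibrium is full contribution by all 4; the group earns 3.1 × 1.50 × 64 = 297.60.

297.60 points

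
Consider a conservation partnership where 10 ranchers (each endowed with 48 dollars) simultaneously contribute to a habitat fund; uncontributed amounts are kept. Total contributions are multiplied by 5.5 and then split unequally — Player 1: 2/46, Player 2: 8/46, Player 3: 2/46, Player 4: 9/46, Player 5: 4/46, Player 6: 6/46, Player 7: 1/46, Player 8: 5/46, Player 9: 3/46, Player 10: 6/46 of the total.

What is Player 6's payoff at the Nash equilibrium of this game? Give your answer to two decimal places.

A player with share s gets back 5.5·s per unit contributed, so full contribution is dominant for anyone with s > 1/5.5 = 0.1818 and zero contribution is dominant for anyone below.
The only share above 0.1818 is Player 4's 9/46, contributing 48; the remaining 9 contribute 0. Total contributed: 48.
Player 6 keeps 48 and receives 5.5 × 48 × 6/46 = 34.43 from the habitat fund, for a payoff of 82.43.

82.43 dollars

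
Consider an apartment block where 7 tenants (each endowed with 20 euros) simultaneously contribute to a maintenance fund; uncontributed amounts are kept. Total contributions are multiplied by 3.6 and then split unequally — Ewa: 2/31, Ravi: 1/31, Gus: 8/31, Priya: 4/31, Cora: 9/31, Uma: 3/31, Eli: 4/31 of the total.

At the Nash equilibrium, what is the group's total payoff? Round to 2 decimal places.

Player j's private return per contributed unit is 3.6 × (j's share). Contributing is weakly dominant for j when that share is at least 1/3.6 = 0.2778, and contributing 0 is dominant otherwise.
Only Cora (9/31) clears that bar, contributing 20; the remaining 6 contribute 0. Total contributed: 20.
The maintenance fund pays out 3.6 × 20 = 72.00 in total (split across the unequal shares, but the aggregate is all that matters for the group sum).
The 6 free-riders keep 20 each, adding 120. Group total = 120 + 72.00 = 192.00.

192.00 euros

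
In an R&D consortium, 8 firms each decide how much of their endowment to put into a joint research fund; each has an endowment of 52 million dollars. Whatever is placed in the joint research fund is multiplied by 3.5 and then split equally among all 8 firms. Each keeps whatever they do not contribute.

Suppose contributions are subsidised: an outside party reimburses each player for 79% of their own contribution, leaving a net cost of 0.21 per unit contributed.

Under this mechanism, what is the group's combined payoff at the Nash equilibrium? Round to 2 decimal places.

The effective private return per unit is now (3.5/8) / 0.21 = 2.0833 > 1, so every player's dominant strategy flips to full contribution.
At the Nash equilibrium everyone contributes 52. Group total payoff = 8 × (52 × 0.79 + 3.5 × 52) = 1784.64.

1784.64 million dollars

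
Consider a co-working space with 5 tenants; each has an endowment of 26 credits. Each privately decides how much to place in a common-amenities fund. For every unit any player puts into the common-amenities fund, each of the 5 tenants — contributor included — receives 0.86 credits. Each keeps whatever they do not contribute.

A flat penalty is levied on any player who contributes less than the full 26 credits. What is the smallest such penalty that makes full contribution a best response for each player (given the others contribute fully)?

Given the others contribute fully, the best deviation is to contribute 0 (any partial contribution still incurs the fine and gives up units whose private return 0.86 is below 1).
Deviating from 26 to 0 saves 26 credits but forfeits the deviator's share of the drop in the common-amenities fund: 0.86 × 26 = 22.36.
So the deviation gain is 26 − 22.36 = 3.64, and the fine must be at least 3.64 credits to wipe it out.

3.64 credits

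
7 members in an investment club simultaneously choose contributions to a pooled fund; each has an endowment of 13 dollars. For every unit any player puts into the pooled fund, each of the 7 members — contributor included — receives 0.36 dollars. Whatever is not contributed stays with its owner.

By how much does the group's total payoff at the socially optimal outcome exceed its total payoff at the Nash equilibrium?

138.32 dollars

The private return per contributed unit is 0.36 < 1, so contributing 0 is dominant for every player. At the Nash equilibrium everyone keeps their 13, and the group total is 7 × 13 = 91.
Each contributed unit returns 2.520 to the group as a whole (0.36 to each of 7 players), which exceeds 1, so the social optimum is full contribution: group total = 2.520 × 91 = 229.32.
Efficiency loss = 229.32 − 91 = 138.32.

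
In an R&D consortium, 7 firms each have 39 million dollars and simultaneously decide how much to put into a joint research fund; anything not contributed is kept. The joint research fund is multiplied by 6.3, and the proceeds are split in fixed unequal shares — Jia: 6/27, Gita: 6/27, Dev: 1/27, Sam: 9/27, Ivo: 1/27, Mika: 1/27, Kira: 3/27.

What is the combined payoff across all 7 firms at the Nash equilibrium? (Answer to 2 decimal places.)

893.10 million dollars

For player j, contributing a unit is worthwhile iff 6.3 × (j's share) ≥ 1, i.e. iff j's share is at least 0.1587.
The shares above 0.1587 belong to Jia, Gita and Sam, contributing 39 each; the remaining 4 contribute 0. Total contributed: 117.
The joint research fund pays out 6.3 × 117 = 737.10 in total (split across the unequal shares, but the aggregate is all that matters for the group sum).
The 4 free-riders keep 39 each, adding 156. Group total = 156 + 737.10 = 893.10.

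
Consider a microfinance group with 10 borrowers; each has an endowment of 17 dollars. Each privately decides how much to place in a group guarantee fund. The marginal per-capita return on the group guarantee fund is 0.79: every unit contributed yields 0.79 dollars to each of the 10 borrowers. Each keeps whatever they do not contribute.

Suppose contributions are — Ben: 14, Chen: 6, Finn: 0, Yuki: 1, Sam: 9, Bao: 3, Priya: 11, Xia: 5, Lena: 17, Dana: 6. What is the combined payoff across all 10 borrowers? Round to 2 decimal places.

666.80 dollars

Total contributed: 14 + 6 + 0 + 1 + 9 + 3 + 11 + 5 + 17 + 6 = 72; total kept: 10 × 17 − 72 = 98.
The group guarantee fund pays out 0.79 × 10 × 72 = 568.80 in aggregate.
Group total = 98 + 568.80 = 666.80.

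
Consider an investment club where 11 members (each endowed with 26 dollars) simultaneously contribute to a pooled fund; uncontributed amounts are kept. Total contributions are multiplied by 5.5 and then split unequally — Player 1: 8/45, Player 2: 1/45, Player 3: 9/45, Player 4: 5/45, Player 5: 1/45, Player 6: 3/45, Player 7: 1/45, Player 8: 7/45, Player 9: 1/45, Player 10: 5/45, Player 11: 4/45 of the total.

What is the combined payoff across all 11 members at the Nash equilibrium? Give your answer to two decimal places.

Each unit j contributes comes back to j as 5.5 × (j's share), so j prefers to contribute only if that share exceeds 1/5.5 = 0.1818; otherwise keeping the unit dominates.
The only share above 0.1818 is Player 3's 9/45, contributing 26; the remaining 10 contribute 0. Total contributed: 26.
The pooled fund pays out 5.5 × 26 = 143.00 in total (split across the unequal shares, but the aggregate is all that matters for the group sum).
The 10 free-riders keep 26 each, adding 260. Group total = 260 + 143.00 = 403.00.

403.00 dollars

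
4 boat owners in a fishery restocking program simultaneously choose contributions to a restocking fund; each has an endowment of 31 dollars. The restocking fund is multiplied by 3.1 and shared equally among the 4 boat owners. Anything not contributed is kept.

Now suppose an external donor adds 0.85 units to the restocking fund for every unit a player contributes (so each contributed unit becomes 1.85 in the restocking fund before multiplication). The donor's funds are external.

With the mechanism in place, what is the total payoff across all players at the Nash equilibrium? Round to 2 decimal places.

Under the mechanism each unit contributed yields 3.1 × 1.85 / 4 = 1.4338 back to its contributor per unit of net cost, which exceeds 1, making full contribution the dominant choice for everyone.
At the Nash equilibrium everyone contributes 31. Group total payoff = 3.1 × 1.85 × 124 = 711.14.

711.14 dollars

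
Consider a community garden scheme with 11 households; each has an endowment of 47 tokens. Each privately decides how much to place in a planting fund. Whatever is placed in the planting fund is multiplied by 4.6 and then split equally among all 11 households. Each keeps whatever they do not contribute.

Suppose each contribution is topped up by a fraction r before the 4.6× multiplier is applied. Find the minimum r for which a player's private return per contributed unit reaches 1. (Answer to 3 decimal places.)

With matching at rate r, one contributed unit becomes (1 + r) in the planting fund and returns 4.6 × (1 + r) / 11 to the contributor.
Setting this equal to 1: 1 + r = 11/4.6 = 2.3913.
So the minimum matching rate is r = 2.3913 − 1 = 1.391.

1.391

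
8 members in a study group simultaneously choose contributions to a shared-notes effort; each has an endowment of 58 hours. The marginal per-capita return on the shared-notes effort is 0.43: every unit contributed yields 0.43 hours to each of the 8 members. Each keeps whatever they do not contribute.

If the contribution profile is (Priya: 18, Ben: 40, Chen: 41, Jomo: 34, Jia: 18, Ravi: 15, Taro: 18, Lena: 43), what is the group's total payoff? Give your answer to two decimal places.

Total contributed: 18 + 40 + 41 + 34 + 18 + 15 + 18 + 43 = 227; total kept: 8 × 58 − 227 = 237.
The shared-notes effort pays out 0.43 × 8 × 227 = 780.88 in aggregate.
Group total = 237 + 780.88 = 1017.88.

1017.88 hours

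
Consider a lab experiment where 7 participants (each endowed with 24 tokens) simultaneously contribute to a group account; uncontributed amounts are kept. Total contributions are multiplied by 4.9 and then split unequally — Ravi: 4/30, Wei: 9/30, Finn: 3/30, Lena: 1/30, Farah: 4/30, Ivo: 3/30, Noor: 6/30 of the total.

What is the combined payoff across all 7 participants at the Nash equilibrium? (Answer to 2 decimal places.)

261.60 tokens

For player j, contributing a unit is worthwhile iff 4.9 × (j's share) ≥ 1, i.e. iff j's share is at least 0.2041.
The only share above 0.2041 is Wei's 9/30, contributing 24; the remaining 6 contribute 0. Total contributed: 24.
The group account pays out 4.9 × 24 = 117.60 in total (split across the unequal shares, but the aggregate is all that matters for the group sum).
The 6 free-riders keep 24 each, adding 144. Group total = 144 + 117.60 = 261.60.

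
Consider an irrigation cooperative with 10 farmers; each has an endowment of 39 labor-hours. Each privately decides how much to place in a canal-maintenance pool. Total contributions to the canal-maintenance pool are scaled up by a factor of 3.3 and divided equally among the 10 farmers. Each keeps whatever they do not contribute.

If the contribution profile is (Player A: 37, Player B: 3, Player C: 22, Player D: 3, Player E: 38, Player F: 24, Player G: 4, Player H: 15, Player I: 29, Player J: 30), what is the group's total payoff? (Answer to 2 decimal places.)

Total contributed: 37 + 3 + 22 + 3 + 38 + 24 + 4 + 15 + 29 + 30 = 205; total kept: 10 × 39 − 205 = 185.
The canal-maintenance pool pays out 3.3 × 205 = 676.50 in aggregate.
Group total = 185 + 676.50 = 861.50.

861.50 labor-hours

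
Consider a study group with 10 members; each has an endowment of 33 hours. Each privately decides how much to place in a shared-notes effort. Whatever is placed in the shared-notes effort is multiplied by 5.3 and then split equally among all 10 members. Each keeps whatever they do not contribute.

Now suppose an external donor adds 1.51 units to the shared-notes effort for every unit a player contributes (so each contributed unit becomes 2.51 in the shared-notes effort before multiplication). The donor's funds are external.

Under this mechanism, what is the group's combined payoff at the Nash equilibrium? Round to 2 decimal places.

4389.99 hours

Under the mechanism each unit contributed yields 5.3 × 2.51 / 10 = 1.3303 back to its contributor per unit of net cost, which exceeds 1, making full contribution the dominant choice for everyone.
At the Nash equilibrium everyone contributes 33. Group total payoff = 5.3 × 2.51 × 330 = 4389.99.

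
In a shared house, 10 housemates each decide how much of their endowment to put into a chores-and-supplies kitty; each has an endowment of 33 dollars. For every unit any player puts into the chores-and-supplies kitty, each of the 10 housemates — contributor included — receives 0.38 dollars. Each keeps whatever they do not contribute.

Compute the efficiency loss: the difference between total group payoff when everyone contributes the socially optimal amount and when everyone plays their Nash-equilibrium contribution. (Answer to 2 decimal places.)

924.00 dollars

The private return per contributed unit is 0.38 < 1, so contributing 0 is dominant for every player. At the Nash equilibrium everyone keeps their 33, and the group total is 10 × 33 = 330.
Each contributed unit returns 3.800 to the group as a whole (0.38 to each of 10 players), which exceeds 1, so the social optimum is full contribution: group total = 3.800 × 330 = 1254.00.
Efficiency loss = 1254.00 − 330 = 924.00.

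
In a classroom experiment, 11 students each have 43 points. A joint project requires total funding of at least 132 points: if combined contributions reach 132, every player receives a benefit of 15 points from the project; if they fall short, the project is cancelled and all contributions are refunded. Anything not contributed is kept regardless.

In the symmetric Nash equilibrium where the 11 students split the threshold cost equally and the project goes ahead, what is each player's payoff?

46 points

Equal share of the threshold: 132/11 = 12.
At this profile no one gains by cutting their contribution: any cut drops the total below 132, the project is cancelled, contributions are refunded, and the deviator ends with 43, which is less than 43 − 12 + 15 = 46. Contributing more than 12 just wastes the excess. So contributing exactly 12 is a best response.
Each player's payoff: 43 − 12 + 15 = 46.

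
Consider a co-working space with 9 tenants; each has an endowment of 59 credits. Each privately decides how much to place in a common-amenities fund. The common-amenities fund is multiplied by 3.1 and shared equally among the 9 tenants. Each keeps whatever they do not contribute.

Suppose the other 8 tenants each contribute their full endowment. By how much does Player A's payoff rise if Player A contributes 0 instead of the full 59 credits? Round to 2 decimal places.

38.68 credits

Switching from a contribution of 59 to 0 lets Player A keep an extra 59 credits, but lowers the common-amenities fund by 59, which costs Player A their own share of that drop: 3.1/9 × 59 = 20.32.
Net gain = 59 − 20.32 = 38.68. The private return per contributed unit (0.3444) is below 1, so free-riding is indeed the best response regardless of what the others do.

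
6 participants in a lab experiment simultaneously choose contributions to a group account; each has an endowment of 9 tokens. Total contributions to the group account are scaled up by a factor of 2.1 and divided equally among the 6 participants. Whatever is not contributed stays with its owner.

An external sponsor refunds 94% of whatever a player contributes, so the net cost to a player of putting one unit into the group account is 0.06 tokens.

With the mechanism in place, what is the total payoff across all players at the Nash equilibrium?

164.16 tokens

The effective private return per unit is now (2.1/6) / 0.06 = 5.8333 > 1, so every player's dominant strategy flips to full contribution.
So the Nash equilibrium is full contribution by all 6; the group earns 6 × (9 × 0.94 + 2.1 × 9) = 164.16.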